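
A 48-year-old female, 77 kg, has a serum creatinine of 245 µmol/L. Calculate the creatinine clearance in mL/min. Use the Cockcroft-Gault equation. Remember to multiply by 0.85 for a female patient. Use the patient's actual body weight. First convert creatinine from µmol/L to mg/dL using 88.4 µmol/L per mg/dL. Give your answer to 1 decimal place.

SCr = 245 / 88.4 = 2.771 mg/dL
CrCl = (140 − 48) × 77 / (72 × 2.771) × 0.85 = 7084.0 / 199.51 × 0.85 ≈ 30.2 mL/min

30.2 mL/min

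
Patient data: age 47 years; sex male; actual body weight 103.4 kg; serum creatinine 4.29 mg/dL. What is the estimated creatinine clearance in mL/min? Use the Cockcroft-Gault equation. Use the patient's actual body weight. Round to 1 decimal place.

31.1 mL/min

CrCl = (140 − 47) × 103.4 / (72 × 4.29) = 9616.2 / 308.88 ≈ 31.1 mL/min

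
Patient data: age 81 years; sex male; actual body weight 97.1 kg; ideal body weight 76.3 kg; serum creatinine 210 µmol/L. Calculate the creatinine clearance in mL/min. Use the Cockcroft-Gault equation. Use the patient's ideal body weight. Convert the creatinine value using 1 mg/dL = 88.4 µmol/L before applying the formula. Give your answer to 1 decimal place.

26.3 mL/min

SCr = 210 / 88.4 = 2.376 mg/dL
CrCl = (140 − 81) × 76.3 / (72 × 2.376) = 4501.7 / 171.07 ≈ 26.3 mL/min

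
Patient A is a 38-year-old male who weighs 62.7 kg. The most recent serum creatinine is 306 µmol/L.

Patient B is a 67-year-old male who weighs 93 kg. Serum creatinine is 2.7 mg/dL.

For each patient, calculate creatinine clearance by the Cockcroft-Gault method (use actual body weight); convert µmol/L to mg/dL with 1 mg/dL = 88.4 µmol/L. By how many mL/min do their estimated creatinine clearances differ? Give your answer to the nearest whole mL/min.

Patient A: SCr = 306 / 88.4 = 3.462 mg/dL
Patient A: CrCl = (140 − 38) × 62.7 / (72 × 3.462) = 6395.4 / 249.26 ≈ 25.7 mL/min
Patient B: CrCl = (140 − 67) × 93 / (72 × 2.7) = 6789.0 / 194.40 ≈ 34.9 mL/min
|25.7 − 34.9| = 9.2 mL/min

9 mL/min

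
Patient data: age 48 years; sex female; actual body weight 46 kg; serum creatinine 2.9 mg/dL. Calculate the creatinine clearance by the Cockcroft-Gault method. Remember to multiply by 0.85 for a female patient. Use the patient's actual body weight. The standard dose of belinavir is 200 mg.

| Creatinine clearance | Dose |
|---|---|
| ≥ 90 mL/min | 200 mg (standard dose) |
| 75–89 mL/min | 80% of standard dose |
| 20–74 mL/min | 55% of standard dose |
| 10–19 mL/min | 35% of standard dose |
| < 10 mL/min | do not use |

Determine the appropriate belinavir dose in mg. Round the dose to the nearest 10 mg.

70 mg

CrCl = (140 − 48) × 46 / (72 × 2.9) × 0.85 = 4232.0 / 208.80 × 0.85 ≈ 17.2 mL/min
CrCl ≈ 17 mL/min → bracket 10–19 mL/min.
35% of 200 mg = 70 mg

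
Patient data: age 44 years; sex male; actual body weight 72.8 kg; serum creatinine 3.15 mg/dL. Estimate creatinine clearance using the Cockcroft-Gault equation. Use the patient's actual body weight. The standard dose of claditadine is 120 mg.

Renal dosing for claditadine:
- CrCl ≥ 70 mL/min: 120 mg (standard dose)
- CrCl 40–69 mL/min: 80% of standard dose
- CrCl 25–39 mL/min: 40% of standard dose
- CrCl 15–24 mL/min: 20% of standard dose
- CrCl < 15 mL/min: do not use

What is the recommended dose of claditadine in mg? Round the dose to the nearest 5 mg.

50 mg

CrCl = (140 − 44) × 72.8 / (72 × 3.15) = 6988.8 / 226.80 ≈ 30.8 mL/min
CrCl ≈ 31 mL/min → bracket 25–39 mL/min.
40% of 120 mg = 48 mg → 50 mg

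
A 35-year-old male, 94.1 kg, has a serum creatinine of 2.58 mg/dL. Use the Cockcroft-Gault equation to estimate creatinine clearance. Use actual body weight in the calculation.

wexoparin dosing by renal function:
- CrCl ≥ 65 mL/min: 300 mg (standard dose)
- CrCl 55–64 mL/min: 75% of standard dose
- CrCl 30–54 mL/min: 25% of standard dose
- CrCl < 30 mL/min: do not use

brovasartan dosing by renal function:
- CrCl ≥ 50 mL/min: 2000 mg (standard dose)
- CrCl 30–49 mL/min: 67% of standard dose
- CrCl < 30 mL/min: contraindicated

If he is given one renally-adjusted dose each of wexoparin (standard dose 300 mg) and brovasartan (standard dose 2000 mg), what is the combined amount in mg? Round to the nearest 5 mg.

2075 mg

CrCl = (140 − 35) × 94.1 / (72 × 2.58) = 9880.5 / 185.76 ≈ 53.2 mL/min
CrCl ≈ 53 mL/min.
wexoparin: 30–54 mL/min → 25% of 300 mg = 75 mg.
brovasartan: ≥ 50 mL/min → 100% of 2000 mg = 2000 mg.
Total = 75 + 2000 = 2075 mg.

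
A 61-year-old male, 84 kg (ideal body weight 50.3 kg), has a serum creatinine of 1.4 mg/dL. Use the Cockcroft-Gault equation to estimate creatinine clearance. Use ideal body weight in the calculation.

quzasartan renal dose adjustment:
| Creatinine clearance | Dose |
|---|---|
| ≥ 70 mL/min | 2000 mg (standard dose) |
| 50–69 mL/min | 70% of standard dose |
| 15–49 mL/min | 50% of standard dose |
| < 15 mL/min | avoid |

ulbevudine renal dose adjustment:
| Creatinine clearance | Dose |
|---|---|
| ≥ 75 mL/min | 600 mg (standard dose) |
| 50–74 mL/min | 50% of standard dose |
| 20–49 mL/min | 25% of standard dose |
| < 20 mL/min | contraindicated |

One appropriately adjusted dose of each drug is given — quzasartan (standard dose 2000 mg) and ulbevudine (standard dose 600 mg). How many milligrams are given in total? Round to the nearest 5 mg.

1150 mg

CrCl = (140 − 61) × 50.3 / (72 × 1.4) = 3973.7 / 100.80 ≈ 39.4 mL/min
CrCl ≈ 39 mL/min.
quzasartan: 15–49 mL/min → 50% of 2000 mg = 1000 mg.
ulbevudine: 20–49 mL/min → 25% of 600 mg = 150 mg.
Total = 1000 + 150 = 1150 mg.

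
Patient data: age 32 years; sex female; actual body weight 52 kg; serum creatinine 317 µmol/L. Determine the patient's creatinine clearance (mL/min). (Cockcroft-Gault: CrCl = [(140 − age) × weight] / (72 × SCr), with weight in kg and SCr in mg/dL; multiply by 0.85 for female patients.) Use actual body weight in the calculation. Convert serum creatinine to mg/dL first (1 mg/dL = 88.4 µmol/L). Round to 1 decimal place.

18.5 mL/min

SCr = 317 / 88.4 = 3.586 mg/dL
CrCl = (140 − 32) × 52 / (72 × 3.586) × 0.85 = 5616.0 / 258.19 × 0.85 ≈ 18.5 mL/min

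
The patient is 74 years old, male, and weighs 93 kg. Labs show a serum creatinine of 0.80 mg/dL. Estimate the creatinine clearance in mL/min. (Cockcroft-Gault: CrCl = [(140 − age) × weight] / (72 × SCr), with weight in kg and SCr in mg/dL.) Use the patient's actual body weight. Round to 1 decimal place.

CrCl = (140 − 74) × 93 / (72 × 0.8) = 6138.0 / 57.60 ≈ 106.6 mL/min

106.6 mL/min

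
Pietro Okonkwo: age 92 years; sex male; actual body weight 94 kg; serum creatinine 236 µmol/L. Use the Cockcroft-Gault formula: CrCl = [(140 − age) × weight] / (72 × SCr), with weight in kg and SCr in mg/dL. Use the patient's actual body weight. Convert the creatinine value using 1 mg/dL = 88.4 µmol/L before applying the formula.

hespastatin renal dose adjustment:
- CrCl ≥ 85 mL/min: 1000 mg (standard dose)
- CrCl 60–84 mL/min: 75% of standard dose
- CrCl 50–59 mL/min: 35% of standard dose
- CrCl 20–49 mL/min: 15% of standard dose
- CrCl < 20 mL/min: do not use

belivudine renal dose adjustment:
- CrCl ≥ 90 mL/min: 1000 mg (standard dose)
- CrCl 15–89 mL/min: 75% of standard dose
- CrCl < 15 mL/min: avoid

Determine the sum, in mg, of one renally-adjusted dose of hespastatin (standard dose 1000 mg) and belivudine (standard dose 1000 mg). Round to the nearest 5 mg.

900 mg

SCr = 236 / 88.4 = 2.67 mg/dL
CrCl = (140 − 92) × 94 / (72 × 2.67) = 4512.0 / 192.24 ≈ 23.5 mL/min
CrCl ≈ 23 mL/min.
hespastatin: 20–49 mL/min → 15% of 1000 mg = 150 mg.
belivudine: 15–89 mL/min → 75% of 1000 mg = 750 mg.
Total = 150 + 750 = 900 mg.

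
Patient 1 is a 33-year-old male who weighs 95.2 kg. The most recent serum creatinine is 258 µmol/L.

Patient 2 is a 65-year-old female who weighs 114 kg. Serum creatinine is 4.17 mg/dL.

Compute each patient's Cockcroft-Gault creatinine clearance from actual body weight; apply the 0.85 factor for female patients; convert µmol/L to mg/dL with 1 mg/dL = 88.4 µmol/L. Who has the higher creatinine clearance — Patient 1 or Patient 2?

Patient 1: SCr = 258 / 88.4 = 2.919 mg/dL
Patient 1: CrCl = (140 − 33) × 95.2 / (72 × 2.919) = 10186.4 / 210.17 ≈ 48.5 mL/min
Patient 2: CrCl = (140 − 65) × 114 / (72 × 4.17) × 0.85 = 8550.0 / 300.24 × 0.85 ≈ 24.2 mL/min
48.5 vs 24.2 mL/min → Patient 1 is higher.

Patient 1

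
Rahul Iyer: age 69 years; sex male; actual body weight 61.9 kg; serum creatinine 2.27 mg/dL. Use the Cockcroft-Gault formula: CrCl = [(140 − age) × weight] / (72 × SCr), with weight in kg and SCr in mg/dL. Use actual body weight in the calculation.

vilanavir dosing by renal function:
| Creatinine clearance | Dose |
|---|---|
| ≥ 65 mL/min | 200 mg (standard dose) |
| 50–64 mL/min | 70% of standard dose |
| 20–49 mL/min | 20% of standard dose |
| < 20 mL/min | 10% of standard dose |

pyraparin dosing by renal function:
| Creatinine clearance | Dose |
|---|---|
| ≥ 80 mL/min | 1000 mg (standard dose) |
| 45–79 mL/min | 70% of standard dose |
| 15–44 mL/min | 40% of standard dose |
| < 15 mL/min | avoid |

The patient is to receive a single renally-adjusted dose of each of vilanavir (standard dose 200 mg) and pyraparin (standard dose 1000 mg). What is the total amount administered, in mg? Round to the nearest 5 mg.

440 mg

CrCl = (140 − 69) × 61.9 / (72 × 2.27) = 4394.9 / 163.44 ≈ 26.9 mL/min
CrCl ≈ 27 mL/min.
vilanavir: 20–49 mL/min → 20% of 200 mg = 40 mg.
pyraparin: 15–44 mL/min → 40% of 1000 mg = 400 mg.
Total = 40 + 400 = 440 mg.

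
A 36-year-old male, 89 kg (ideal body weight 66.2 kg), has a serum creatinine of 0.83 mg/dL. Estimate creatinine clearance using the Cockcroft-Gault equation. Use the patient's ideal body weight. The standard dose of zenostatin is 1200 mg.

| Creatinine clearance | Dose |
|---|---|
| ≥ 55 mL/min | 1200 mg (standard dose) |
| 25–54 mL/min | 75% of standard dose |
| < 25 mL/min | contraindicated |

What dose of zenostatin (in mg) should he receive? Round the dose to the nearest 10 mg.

CrCl = (140 − 36) × 66.2 / (72 × 0.83) = 6884.8 / 59.76 ≈ 115.2 mL/min
CrCl ≈ 115 mL/min → bracket ≥ 55 mL/min.
100% of 1200 mg = 1200 mg

1200 mg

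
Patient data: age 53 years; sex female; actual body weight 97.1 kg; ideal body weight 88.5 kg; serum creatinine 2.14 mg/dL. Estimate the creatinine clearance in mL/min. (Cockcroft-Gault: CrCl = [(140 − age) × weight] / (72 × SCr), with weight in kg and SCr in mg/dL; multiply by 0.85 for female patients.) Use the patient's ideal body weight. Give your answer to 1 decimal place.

42.5 mL/min

CrCl = (140 − 53) × 88.5 / (72 × 2.14) × 0.85 = 7699.5 / 154.08 × 0.85 ≈ 42.5 mL/min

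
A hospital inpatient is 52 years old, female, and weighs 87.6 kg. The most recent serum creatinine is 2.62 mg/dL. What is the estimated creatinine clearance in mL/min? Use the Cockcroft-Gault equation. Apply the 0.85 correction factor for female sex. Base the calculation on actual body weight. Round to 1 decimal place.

CrCl = (140 − 52) × 87.6 / (72 × 2.62) × 0.85 = 7708.8 / 188.64 × 0.85 ≈ 34.7 mL/min

34.7 mL/min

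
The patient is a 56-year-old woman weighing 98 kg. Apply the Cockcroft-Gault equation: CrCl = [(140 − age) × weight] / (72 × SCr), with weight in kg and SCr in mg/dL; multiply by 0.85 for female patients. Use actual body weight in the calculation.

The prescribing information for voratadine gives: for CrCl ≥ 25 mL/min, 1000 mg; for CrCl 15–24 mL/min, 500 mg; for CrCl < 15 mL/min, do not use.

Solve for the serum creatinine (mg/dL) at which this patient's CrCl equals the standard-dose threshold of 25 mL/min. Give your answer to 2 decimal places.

Standard dose requires CrCl ≥ 25 mL/min.
Set (140 − 56) × 98 × 0.85 / (72 × SCr) = 25
SCr = (140 − 56) × 98 × 0.85 / (72 × 25) = 3.887 mg/dL

3.89 mg/dL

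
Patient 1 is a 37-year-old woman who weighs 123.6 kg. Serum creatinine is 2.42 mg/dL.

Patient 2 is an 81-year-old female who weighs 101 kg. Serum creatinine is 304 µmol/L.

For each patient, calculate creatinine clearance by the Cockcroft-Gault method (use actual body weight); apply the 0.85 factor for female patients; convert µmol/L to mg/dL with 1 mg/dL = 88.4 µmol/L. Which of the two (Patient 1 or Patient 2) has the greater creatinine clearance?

Patient 1: CrCl = (140 − 37) × 123.6 / (72 × 2.42) × 0.85 = 12730.8 / 174.24 × 0.85 ≈ 62.1 mL/min
Patient 2: SCr = 304 / 88.4 = 3.439 mg/dL
Patient 2: CrCl = (140 − 81) × 101 / (72 × 3.439) × 0.85 = 5959.0 / 247.61 × 0.85 ≈ 20.5 mL/min
62.1 vs 20.5 mL/min → Patient 1 is higher.

Patient 1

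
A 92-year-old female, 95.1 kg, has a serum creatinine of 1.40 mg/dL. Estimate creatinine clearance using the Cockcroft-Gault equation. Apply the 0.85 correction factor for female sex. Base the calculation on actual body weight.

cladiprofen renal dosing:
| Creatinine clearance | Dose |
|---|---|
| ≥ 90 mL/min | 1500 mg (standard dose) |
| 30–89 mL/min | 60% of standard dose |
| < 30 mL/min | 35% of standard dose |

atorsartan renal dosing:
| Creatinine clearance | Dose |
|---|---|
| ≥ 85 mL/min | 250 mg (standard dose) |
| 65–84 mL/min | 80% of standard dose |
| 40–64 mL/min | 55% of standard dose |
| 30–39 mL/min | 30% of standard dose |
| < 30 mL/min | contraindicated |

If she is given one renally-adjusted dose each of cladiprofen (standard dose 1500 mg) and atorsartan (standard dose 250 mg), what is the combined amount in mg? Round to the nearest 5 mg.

975 mg

CrCl = (140 − 92) × 95.1 / (72 × 1.4) × 0.85 = 4564.8 / 100.80 × 0.85 ≈ 38.5 mL/min
CrCl ≈ 38 mL/min.
cladiprofen: 30–89 mL/min → 60% of 1500 mg = 900 mg.
atorsartan: 30–39 mL/min → 30% of 250 mg = 75 mg.
Total = 900 + 75 = 975 mg.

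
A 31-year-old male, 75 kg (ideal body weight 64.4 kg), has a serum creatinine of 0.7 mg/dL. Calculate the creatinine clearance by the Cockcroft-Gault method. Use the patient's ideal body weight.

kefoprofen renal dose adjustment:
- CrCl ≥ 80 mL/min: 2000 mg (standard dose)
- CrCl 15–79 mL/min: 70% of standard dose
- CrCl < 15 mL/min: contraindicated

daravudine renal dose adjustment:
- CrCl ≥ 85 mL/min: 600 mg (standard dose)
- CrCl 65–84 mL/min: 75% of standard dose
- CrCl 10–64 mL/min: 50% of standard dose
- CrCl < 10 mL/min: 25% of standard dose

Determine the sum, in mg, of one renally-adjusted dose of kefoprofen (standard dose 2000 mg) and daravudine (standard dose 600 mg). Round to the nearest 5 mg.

2600 mg

CrCl = (140 − 31) × 64.4 / (72 × 0.7) = 7019.6 / 50.40 ≈ 139.3 mL/min
CrCl ≈ 139 mL/min.
kefoprofen: ≥ 80 mL/min → 100% of 2000 mg = 2000 mg.
daravudine: ≥ 85 mL/min → 100% of 600 mg = 600 mg.
Total = 2000 + 600 = 2600 mg.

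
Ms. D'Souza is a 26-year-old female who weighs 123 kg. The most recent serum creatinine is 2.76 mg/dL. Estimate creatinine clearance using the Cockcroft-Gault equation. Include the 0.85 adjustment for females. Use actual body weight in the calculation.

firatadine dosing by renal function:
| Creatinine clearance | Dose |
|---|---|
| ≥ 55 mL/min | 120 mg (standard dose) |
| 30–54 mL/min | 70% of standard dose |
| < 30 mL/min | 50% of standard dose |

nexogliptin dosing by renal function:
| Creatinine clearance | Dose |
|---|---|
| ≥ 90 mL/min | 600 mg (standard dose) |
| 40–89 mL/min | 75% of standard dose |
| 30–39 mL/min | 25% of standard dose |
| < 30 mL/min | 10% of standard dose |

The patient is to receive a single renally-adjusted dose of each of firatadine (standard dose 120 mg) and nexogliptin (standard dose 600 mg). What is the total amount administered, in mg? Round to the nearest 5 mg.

570 mg

CrCl = (140 − 26) × 123 / (72 × 2.76) × 0.85 = 14022.0 / 198.72 × 0.85 ≈ 60.0 mL/min
CrCl ≈ 60 mL/min.
firatadine: ≥ 55 mL/min → 100% of 120 mg = 120 mg.
nexogliptin: 40–89 mL/min → 75% of 600 mg = 450 mg.
Total = 120 + 450 = 570 mg.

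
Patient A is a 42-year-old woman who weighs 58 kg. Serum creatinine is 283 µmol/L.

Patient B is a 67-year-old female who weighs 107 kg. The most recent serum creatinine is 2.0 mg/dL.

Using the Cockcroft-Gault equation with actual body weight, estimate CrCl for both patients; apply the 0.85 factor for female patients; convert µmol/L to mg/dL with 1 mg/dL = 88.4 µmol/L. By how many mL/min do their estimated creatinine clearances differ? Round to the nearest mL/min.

25 mL/min

Patient A: SCr = 283 / 88.4 = 3.201 mg/dL
Patient A: CrCl = (140 − 42) × 58 / (72 × 3.201) × 0.85 = 5684.0 / 230.47 × 0.85 ≈ 21.0 mL/min
Patient B: CrCl = (140 − 67) × 107 / (72 × 2) × 0.85 = 7811.0 / 144.00 × 0.85 ≈ 46.1 mL/min
|21.0 − 46.1| = 25.1 mL/min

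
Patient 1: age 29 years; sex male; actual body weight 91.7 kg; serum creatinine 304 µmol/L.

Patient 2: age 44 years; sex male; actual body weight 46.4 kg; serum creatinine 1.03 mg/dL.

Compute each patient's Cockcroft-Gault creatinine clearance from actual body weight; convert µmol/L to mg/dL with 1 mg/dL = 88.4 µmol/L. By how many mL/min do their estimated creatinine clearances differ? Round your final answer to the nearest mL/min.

Patient 1: SCr = 304 / 88.4 = 3.439 mg/dL
Patient 1: CrCl = (140 − 29) × 91.7 / (72 × 3.439) = 10178.7 / 247.61 ≈ 41.1 mL/min
Patient 2: CrCl = (140 − 44) × 46.4 / (72 × 1.03) = 4454.4 / 74.16 ≈ 60.1 mL/min
|41.1 − 60.1| = 19.0 mL/min

19 mL/min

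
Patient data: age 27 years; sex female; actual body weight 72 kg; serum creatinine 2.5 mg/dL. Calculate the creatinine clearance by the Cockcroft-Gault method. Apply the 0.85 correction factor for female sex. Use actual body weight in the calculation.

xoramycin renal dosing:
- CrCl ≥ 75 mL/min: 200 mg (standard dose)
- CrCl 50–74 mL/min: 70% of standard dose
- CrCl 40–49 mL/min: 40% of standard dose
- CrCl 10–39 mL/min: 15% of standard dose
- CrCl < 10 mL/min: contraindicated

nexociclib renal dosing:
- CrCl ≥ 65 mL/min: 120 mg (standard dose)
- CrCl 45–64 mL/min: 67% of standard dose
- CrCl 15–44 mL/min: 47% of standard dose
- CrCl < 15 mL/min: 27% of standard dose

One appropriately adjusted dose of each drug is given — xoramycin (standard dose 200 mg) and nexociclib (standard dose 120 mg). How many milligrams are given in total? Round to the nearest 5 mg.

CrCl = (140 − 27) × 72 / (72 × 2.5) × 0.85 = 8136.0 / 180.00 × 0.85 ≈ 38.4 mL/min
CrCl ≈ 38 mL/min.
xoramycin: 10–39 mL/min → 15% of 200 mg = 30 mg.
nexociclib: 15–44 mL/min → 47% of 120 mg = 56.4 mg.
Total = 30 + 56.4 = 86.4 mg.

85 mg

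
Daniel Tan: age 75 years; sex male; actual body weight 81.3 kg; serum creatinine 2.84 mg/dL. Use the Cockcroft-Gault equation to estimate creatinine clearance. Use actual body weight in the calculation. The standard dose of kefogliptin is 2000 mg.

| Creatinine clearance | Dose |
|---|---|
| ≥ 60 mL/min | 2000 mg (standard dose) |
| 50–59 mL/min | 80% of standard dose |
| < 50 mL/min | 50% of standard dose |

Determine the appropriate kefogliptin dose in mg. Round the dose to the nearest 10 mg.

CrCl = (140 − 75) × 81.3 / (72 × 2.84) = 5284.5 / 204.48 ≈ 25.8 mL/min
CrCl ≈ 26 mL/min → bracket < 50 mL/min.
50% of 2000 mg = 1000 mg

1000 mg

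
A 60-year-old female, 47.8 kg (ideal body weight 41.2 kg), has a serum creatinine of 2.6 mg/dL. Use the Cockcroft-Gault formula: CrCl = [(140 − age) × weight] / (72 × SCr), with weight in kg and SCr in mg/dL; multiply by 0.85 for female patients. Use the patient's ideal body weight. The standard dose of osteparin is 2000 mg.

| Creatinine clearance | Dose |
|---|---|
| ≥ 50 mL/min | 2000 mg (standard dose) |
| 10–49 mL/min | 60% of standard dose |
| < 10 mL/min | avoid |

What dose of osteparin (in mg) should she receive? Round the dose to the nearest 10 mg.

CrCl = (140 − 60) × 41.2 / (72 × 2.6) × 0.85 = 3296.0 / 187.20 × 0.85 ≈ 15.0 mL/min
CrCl ≈ 15 mL/min → bracket 10–49 mL/min.
60% of 2000 mg = 1200 mg

1200 mg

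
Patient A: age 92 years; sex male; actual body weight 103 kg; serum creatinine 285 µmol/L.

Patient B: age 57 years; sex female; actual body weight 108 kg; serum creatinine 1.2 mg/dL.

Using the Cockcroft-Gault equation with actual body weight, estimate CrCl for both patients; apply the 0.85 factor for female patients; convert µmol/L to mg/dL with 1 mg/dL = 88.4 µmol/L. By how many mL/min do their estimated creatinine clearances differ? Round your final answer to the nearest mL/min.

67 mL/min

Patient A: SCr = 285 / 88.4 = 3.224 mg/dL
Patient A: CrCl = (140 − 92) × 103 / (72 × 3.224) = 4944.0 / 232.13 ≈ 21.3 mL/min
Patient B: CrCl = (140 − 57) × 108 / (72 × 1.2) × 0.85 = 8964.0 / 86.40 × 0.85 ≈ 88.2 mL/min
|21.3 − 88.2| = 66.9 mL/min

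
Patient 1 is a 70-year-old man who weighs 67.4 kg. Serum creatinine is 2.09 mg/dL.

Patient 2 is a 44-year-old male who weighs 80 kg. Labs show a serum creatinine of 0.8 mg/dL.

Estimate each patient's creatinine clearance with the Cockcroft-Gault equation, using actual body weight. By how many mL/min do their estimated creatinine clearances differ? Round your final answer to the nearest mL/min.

102 mL/min

Patient 1: CrCl = (140 − 70) × 67.4 / (72 × 2.09) = 4718.0 / 150.48 ≈ 31.4 mL/min
Patient 2: CrCl = (140 − 44) × 80 / (72 × 0.8) = 7680.0 / 57.60 ≈ 133.3 mL/min
|31.4 − 133.3| = 101.9 mL/min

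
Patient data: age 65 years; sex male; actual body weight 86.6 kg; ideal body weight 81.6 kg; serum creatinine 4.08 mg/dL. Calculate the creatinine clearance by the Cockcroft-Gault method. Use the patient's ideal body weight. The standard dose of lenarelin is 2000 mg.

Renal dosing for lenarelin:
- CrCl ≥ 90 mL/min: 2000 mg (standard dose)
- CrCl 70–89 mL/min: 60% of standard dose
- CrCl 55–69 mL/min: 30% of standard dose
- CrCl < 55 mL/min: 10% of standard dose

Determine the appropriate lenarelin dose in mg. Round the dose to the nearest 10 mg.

CrCl = (140 − 65) × 81.6 / (72 × 4.08) = 6120.0 / 293.76 ≈ 20.8 mL/min
CrCl ≈ 21 mL/min → bracket < 55 mL/min.
10% of 2000 mg = 200 mg

200 mg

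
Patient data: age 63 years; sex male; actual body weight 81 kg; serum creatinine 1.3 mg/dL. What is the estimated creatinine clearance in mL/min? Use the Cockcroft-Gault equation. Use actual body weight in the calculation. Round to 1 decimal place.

CrCl = (140 − 63) × 81 / (72 × 1.3) = 6237.0 / 93.60 ≈ 66.6 mL/min

66.6 mL/min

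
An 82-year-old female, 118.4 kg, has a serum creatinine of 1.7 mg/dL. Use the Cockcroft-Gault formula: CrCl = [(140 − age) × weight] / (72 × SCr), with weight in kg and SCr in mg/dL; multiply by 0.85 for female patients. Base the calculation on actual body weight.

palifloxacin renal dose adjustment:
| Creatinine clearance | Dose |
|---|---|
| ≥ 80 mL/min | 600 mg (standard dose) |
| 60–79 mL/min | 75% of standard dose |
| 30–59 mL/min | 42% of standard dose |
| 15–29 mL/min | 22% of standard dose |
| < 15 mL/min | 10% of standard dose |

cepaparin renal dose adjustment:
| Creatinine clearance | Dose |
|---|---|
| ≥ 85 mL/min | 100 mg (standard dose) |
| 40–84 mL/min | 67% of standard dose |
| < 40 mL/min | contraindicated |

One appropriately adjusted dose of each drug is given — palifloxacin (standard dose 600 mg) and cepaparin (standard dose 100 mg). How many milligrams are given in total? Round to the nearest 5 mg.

CrCl = (140 − 82) × 118.4 / (72 × 1.7) × 0.85 = 6867.2 / 122.40 × 0.85 ≈ 47.7 mL/min
CrCl ≈ 48 mL/min.
palifloxacin: 30–59 mL/min → 42% of 600 mg = 252 mg.
cepaparin: 40–84 mL/min → 67% of 100 mg = 67 mg.
Total = 252 + 67 = 319 mg.

320 mg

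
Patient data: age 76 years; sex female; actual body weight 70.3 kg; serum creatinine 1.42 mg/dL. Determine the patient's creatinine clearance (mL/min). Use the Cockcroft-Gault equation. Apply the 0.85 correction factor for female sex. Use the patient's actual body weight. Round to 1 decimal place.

37.4 mL/min

CrCl = (140 − 76) × 70.3 / (72 × 1.42) × 0.85 = 4499.2 / 102.24 × 0.85 ≈ 37.4 mL/min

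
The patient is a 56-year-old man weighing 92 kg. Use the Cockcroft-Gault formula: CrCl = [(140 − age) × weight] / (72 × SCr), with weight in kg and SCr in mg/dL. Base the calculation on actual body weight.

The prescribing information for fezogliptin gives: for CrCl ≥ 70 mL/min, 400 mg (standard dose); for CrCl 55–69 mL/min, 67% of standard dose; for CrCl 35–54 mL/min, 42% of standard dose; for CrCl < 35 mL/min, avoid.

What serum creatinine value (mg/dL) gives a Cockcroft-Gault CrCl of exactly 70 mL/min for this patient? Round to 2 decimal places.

1.53 mg/dL

Standard dose requires CrCl ≥ 70 mL/min.
Set (140 − 56) × 92 / (72 × SCr) = 70
SCr = (140 − 56) × 92 / (72 × 70) = 1.533 mg/dL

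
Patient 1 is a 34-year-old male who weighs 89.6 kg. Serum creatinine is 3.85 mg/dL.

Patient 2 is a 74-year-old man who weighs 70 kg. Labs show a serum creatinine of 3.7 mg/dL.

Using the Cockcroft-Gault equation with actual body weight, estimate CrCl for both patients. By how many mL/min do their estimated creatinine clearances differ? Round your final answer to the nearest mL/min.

17 mL/min

Patient 1: CrCl = (140 − 34) × 89.6 / (72 × 3.85) = 9497.6 / 277.20 ≈ 34.3 mL/min
Patient 2: CrCl = (140 − 74) × 70 / (72 × 3.7) = 4620.0 / 266.40 ≈ 17.3 mL/min
|34.3 − 17.3| = 17.0 mL/min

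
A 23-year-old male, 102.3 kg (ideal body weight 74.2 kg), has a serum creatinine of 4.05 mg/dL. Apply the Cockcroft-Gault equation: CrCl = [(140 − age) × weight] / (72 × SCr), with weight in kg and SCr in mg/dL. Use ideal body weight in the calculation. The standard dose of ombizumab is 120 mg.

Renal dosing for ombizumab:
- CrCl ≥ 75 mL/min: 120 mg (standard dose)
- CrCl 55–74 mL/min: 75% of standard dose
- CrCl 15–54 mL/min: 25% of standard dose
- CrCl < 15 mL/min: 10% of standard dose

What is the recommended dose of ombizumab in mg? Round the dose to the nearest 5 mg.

CrCl = (140 − 23) × 74.2 / (72 × 4.05) = 8681.4 / 291.60 ≈ 29.8 mL/min
CrCl ≈ 30 mL/min → bracket 15–54 mL/min.
25% of 120 mg = 30 mg

30 mg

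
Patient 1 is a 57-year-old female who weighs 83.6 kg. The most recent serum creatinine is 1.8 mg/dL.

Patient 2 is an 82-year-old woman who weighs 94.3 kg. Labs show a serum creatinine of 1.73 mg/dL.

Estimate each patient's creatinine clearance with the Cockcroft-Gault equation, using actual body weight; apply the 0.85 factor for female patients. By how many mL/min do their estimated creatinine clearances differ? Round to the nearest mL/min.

8 mL/min

Patient 1: CrCl = (140 − 57) × 83.6 / (72 × 1.8) × 0.85 = 6938.8 / 129.60 × 0.85 ≈ 45.5 mL/min
Patient 2: CrCl = (140 − 82) × 94.3 / (72 × 1.73) × 0.85 = 5469.4 / 124.56 × 0.85 ≈ 37.3 mL/min
|45.5 − 37.3| = 8.2 mL/min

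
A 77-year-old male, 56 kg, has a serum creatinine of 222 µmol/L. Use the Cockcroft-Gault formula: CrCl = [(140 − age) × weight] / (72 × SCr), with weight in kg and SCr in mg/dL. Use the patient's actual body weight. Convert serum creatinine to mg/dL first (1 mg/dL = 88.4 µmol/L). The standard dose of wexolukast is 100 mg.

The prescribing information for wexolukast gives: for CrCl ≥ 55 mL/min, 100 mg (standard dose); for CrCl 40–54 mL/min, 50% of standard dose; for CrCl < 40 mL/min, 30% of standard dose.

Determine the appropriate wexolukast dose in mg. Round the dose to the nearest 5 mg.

30 mg

SCr = 222 / 88.4 = 2.511 mg/dL
CrCl = (140 − 77) × 56 / (72 × 2.511) = 3528.0 / 180.79 ≈ 19.5 mL/min
CrCl ≈ 20 mL/min → bracket < 40 mL/min.
30% of 100 mg = 30 mg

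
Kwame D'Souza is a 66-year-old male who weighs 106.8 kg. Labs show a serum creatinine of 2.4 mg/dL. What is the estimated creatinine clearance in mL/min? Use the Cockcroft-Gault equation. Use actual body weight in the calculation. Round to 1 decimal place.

45.7 mL/min

CrCl = (140 − 66) × 106.8 / (72 × 2.4) = 7903.2 / 172.80 ≈ 45.7 mL/min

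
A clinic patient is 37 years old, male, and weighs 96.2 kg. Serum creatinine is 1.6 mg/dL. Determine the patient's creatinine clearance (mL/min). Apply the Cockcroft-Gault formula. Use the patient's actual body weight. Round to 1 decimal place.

86.0 mL/min

CrCl = (140 − 37) × 96.2 / (72 × 1.6) = 9908.6 / 115.20 ≈ 86.0 mL/min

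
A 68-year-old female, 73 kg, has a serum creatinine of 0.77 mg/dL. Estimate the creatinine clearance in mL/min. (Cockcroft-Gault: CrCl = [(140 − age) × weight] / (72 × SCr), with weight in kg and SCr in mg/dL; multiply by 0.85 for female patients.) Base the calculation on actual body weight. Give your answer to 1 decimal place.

80.6 mL/min

CrCl = (140 − 68) × 73 / (72 × 0.77) × 0.85 = 5256.0 / 55.44 × 0.85 ≈ 80.6 mL/min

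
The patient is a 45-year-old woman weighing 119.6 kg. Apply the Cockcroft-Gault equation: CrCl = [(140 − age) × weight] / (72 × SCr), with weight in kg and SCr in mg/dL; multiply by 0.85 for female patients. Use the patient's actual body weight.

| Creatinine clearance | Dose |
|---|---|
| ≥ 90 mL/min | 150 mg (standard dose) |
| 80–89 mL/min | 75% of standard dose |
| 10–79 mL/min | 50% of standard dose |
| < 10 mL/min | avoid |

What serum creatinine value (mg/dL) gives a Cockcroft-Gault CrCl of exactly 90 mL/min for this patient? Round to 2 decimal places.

Standard dose requires CrCl ≥ 90 mL/min.
Set (140 − 45) × 119.6 × 0.85 / (72 × SCr) = 90
SCr = (140 − 45) × 119.6 × 0.85 / (72 × 90) = 1.490 mg/dL

1.49 mg/dL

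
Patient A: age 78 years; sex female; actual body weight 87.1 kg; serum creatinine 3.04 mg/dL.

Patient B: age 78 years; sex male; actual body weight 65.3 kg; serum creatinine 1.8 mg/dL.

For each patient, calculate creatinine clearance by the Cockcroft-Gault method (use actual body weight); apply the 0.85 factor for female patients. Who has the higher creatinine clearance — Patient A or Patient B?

Patient B

Patient A: CrCl = (140 − 78) × 87.1 / (72 × 3.04) × 0.85 = 5400.2 / 218.88 × 0.85 ≈ 21.0 mL/min
Patient B: CrCl = (140 − 78) × 65.3 / (72 × 1.8) = 4048.6 / 129.60 ≈ 31.2 mL/min
21.0 vs 31.2 mL/min → Patient B is higher.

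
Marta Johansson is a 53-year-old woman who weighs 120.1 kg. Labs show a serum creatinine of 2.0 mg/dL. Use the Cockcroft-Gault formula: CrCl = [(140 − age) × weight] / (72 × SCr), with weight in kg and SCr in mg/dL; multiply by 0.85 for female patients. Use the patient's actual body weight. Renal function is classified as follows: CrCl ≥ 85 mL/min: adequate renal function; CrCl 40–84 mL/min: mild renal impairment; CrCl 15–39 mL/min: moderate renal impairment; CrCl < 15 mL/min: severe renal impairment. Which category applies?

mild renal impairment

CrCl = (140 − 53) × 120.1 / (72 × 2) × 0.85 = 10448.7 / 144.00 × 0.85 ≈ 61.7 mL/min
62 mL/min falls in the 'mild renal impairment' range.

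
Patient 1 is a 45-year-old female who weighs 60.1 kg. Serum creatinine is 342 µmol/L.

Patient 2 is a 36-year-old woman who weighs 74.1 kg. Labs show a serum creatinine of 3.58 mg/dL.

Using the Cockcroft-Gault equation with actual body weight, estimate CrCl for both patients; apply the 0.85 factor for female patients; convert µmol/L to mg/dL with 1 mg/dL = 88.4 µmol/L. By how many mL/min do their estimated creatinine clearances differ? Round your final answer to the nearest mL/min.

8 mL/min

Patient 1: SCr = 342 / 88.4 = 3.869 mg/dL
Patient 1: CrCl = (140 − 45) × 60.1 / (72 × 3.869) × 0.85 = 5709.5 / 278.57 × 0.85 ≈ 17.4 mL/min
Patient 2: CrCl = (140 − 36) × 74.1 / (72 × 3.58) × 0.85 = 7706.4 / 257.76 × 0.85 ≈ 25.4 mL/min
|17.4 − 25.4| = 8.0 mL/min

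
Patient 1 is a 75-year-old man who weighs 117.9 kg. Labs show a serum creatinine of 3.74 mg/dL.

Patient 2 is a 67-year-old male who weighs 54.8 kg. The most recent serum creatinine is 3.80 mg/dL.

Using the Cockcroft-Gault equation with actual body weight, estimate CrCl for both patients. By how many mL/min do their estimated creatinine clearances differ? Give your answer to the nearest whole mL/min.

14 mL/min

Patient 1: CrCl = (140 − 75) × 117.9 / (72 × 3.74) = 7663.5 / 269.28 ≈ 28.5 mL/min
Patient 2: CrCl = (140 − 67) × 54.8 / (72 × 3.8) = 4000.4 / 273.60 ≈ 14.6 mL/min
|28.5 − 14.6| = 13.9 mL/min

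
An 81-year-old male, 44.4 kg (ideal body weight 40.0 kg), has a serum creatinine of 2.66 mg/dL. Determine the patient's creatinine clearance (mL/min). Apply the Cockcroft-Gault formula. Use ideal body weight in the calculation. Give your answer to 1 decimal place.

12.3 mL/min

CrCl = (140 − 81) × 40 / (72 × 2.66) = 2360.0 / 191.52 ≈ 12.3 mL/min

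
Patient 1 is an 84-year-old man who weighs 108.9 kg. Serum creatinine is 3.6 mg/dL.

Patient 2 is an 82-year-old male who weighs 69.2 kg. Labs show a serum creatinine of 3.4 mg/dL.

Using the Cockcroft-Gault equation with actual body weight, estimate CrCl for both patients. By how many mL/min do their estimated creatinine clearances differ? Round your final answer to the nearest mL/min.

Patient 1: CrCl = (140 − 84) × 108.9 / (72 × 3.6) = 6098.4 / 259.20 ≈ 23.5 mL/min
Patient 2: CrCl = (140 − 82) × 69.2 / (72 × 3.4) = 4013.6 / 244.80 ≈ 16.4 mL/min
|23.5 − 16.4| = 7.1 mL/min

7 mL/min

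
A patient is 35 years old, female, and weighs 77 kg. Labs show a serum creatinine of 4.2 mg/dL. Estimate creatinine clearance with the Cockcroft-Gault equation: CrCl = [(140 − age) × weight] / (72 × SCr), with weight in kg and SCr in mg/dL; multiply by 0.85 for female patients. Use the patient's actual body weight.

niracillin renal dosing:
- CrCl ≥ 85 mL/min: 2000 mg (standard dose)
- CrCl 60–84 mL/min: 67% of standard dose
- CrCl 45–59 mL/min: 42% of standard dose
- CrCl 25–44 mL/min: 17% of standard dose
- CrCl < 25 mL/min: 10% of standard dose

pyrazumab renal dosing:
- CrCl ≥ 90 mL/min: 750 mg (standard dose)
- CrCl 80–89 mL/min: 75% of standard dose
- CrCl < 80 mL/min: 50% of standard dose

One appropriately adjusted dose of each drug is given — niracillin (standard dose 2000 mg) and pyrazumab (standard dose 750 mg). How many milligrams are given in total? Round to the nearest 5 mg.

CrCl = (140 − 35) × 77 / (72 × 4.2) × 0.85 = 8085.0 / 302.40 × 0.85 ≈ 22.7 mL/min
CrCl ≈ 23 mL/min.
niracillin: < 25 mL/min → 10% of 2000 mg = 200 mg.
pyrazumab: < 80 mL/min → 50% of 750 mg = 375 mg.
Total = 200 + 375 = 575 mg.

575 mg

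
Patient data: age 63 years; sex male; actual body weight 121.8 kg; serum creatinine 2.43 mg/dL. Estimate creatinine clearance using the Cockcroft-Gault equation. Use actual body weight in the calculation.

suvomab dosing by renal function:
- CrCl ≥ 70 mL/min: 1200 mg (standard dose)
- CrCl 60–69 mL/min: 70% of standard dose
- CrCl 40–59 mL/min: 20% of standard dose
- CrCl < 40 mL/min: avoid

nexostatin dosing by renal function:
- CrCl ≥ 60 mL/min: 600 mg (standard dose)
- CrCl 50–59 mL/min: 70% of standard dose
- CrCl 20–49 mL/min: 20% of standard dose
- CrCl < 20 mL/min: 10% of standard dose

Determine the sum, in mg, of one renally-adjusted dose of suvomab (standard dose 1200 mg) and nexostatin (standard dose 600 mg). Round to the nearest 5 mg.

660 mg

CrCl = (140 − 63) × 121.8 / (72 × 2.43) = 9378.6 / 174.96 ≈ 53.6 mL/min
CrCl ≈ 54 mL/min.
suvomab: 40–59 mL/min → 20% of 1200 mg = 240 mg.
nexostatin: 50–59 mL/min → 70% of 600 mg = 420 mg.
Total = 240 + 420 = 660 mg.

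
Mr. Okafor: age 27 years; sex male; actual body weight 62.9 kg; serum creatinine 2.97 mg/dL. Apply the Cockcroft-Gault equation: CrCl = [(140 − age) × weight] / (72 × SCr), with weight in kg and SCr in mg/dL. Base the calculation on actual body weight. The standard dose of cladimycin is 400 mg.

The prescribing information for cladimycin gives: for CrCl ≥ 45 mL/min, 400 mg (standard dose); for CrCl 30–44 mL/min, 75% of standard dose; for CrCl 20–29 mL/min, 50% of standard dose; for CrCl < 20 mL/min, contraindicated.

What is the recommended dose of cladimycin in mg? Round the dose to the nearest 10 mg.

300 mg

CrCl = (140 − 27) × 62.9 / (72 × 2.97) = 7107.7 / 213.84 ≈ 33.2 mL/min
CrCl ≈ 33 mL/min → bracket 30–44 mL/min.
75% of 400 mg = 300 mg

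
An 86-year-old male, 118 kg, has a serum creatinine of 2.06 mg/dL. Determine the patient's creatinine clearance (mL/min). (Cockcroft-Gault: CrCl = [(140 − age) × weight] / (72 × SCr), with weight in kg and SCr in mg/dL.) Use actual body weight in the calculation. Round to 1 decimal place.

43.0 mL/min

CrCl = (140 − 86) × 118 / (72 × 2.06) = 6372.0 / 148.32 ≈ 43.0 mL/min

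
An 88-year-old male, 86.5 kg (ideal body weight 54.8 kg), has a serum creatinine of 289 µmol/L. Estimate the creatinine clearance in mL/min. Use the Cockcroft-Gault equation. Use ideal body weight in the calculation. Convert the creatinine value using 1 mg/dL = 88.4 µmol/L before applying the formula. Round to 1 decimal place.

12.1 mL/min

SCr = 289 / 88.4 = 3.269 mg/dL
CrCl = (140 − 88) × 54.8 / (72 × 3.269) = 2849.6 / 235.37 ≈ 12.1 mL/min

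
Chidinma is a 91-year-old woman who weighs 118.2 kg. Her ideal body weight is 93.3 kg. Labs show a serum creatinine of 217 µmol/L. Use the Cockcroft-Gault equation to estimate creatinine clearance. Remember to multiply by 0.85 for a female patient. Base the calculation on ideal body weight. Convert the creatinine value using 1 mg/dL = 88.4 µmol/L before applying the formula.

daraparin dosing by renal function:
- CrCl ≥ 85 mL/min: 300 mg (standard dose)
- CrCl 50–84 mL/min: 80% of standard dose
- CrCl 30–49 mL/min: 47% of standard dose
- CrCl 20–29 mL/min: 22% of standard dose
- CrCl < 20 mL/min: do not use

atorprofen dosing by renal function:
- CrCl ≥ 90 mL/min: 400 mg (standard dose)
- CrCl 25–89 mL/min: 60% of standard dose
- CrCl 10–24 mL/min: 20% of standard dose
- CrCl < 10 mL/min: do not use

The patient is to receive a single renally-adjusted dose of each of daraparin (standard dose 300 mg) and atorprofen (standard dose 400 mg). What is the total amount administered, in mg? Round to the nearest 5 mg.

SCr = 217 / 88.4 = 2.455 mg/dL
CrCl = (140 − 91) × 93.3 / (72 × 2.455) × 0.85 = 4571.7 / 176.76 × 0.85 ≈ 22.0 mL/min
CrCl ≈ 22 mL/min.
daraparin: 20–29 mL/min → 22% of 300 mg = 66 mg.
atorprofen: 10–24 mL/min → 20% of 400 mg = 80 mg.
Total = 66 + 80 = 146 mg.

145 mg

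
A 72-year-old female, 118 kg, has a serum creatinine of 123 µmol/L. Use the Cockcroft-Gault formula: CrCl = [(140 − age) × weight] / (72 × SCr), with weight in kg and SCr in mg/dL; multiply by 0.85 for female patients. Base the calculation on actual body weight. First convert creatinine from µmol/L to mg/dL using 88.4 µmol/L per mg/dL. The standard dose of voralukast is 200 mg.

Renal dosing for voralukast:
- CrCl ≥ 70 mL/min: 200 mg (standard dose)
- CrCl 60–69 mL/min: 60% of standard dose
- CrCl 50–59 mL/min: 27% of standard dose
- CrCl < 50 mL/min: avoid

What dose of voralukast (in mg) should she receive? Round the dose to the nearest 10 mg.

120 mg

SCr = 123 / 88.4 = 1.391 mg/dL
CrCl = (140 − 72) × 118 / (72 × 1.391) × 0.85 = 8024.0 / 100.15 × 0.85 ≈ 68.1 mL/min
CrCl ≈ 68 mL/min → bracket 60–69 mL/min.
60% of 200 mg = 120 mg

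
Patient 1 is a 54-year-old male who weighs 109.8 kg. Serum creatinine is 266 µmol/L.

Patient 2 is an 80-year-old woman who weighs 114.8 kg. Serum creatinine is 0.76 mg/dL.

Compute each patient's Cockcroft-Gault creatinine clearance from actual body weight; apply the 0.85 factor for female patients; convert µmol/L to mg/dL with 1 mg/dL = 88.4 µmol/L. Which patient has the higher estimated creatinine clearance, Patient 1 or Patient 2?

Patient 2

Patient 1: SCr = 266 / 88.4 = 3.009 mg/dL
Patient 1: CrCl = (140 − 54) × 109.8 / (72 × 3.009) = 9442.8 / 216.65 ≈ 43.6 mL/min
Patient 2: CrCl = (140 − 80) × 114.8 / (72 × 0.76) × 0.85 = 6888.0 / 54.72 × 0.85 ≈ 107.0 mL/min
43.6 vs 107.0 mL/min → Patient 2 is higher.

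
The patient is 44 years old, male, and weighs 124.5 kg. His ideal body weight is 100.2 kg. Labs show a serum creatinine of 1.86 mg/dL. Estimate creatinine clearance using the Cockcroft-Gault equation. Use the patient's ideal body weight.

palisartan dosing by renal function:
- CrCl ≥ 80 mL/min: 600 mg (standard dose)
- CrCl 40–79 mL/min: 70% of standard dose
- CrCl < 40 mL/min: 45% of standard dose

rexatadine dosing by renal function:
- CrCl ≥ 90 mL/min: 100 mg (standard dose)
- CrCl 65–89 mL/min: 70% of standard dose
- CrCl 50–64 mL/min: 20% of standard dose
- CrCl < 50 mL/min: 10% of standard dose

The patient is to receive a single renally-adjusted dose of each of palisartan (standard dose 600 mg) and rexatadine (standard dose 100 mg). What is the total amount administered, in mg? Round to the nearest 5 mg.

CrCl = (140 − 44) × 100.2 / (72 × 1.86) = 9619.2 / 133.92 ≈ 71.8 mL/min
CrCl ≈ 72 mL/min.
palisartan: 40–79 mL/min → 70% of 600 mg = 420 mg.
rexatadine: 65–89 mL/min → 70% of 100 mg = 70 mg.
Total = 420 + 70 = 490 mg.

490 mg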